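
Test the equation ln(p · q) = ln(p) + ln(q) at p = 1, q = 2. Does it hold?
Holds

Substituting p = 1, q = 2:

LHS = ln(1 · 2) = ln(2) ≈ 0.6931
RHS = ln(1) + ln(2) = ln(2) ≈ 0.6931

LHS = RHS, so the equation holds at this point.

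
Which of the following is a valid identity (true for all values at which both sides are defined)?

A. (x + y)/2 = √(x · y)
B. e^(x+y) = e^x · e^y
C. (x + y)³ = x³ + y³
A: fails at (0, 1) — LHS = 1/2, RHS = 0.
B: holds — e.g. at (3, 7), both sides equal e^10 ≈ 22026.5.
C: fails at (1, 2) — LHS = 27, RHS = 9.

Answer: B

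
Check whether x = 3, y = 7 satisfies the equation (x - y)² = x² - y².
Fails

Substituting x = 3, y = 7:

LHS = (3 - 7)² = 16
RHS = 3² - 7² = -40

LHS ≠ RHS, so the equation does not hold at this point.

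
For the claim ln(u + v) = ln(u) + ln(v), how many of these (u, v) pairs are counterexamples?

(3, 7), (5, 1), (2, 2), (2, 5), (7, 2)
Testing each pair:
(3, 7): LHS = ln(10) ≈ 2.303, RHS = ln(3) + ln(7) ≈ 3.045 → counterexample
(5, 1): LHS = ln(6) ≈ 1.792, RHS = ln(5) ≈ 1.609 → counterexample
(2, 2): LHS = ln(4) ≈ 1.386, RHS = 2·ln(2) ≈ 1.386 → satisfies claim
(2, 5): LHS = ln(7) ≈ 1.946, RHS = ln(2) + ln(5) ≈ 2.303 → counterexample
(7, 2): LHS = ln(9) ≈ 2.197, RHS = ln(2) + ln(7) ≈ 2.639 → counterexample

That makes 4 counterexamples.

Answer: 4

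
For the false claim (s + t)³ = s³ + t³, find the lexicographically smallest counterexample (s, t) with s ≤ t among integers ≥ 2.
(s, t) = (2, 2)

Substituting (2, 2) into the claim:
LHS = (2 + 2)³ = 64
RHS = 2³ + 2³ = 16

Since LHS ≠ RHS, this pair disproves the claim, and no lexicographically smaller pair (s ≤ t, integers ≥ 2) does.

For instance (5, 7) is also a counterexample (LHS = 1728, RHS = 468), but it's lexicographically larger.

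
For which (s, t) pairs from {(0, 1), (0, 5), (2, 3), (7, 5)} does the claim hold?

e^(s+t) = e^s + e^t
None

Testing each pair:
(0, 1): LHS = e ≈ 2.718, RHS = 1 + e ≈ 3.718 → fails
(0, 5): LHS = e^5 ≈ 148.4, RHS = 1 + e^5 ≈ 149.4 → fails
(2, 3): LHS = e^5 ≈ 148.4, RHS = e^2 + e^3 ≈ 27.47 → fails
(7, 5): LHS = e^12 ≈ 162754.8, RHS = e^5 + e^7 ≈ 1245 → fails

No pair satisfies the claim.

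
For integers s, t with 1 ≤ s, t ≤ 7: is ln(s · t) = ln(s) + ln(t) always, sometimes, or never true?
Always true

The identity holds for every pair in the range. For instance at (s, t) = (5, 1): both sides equal ln(5) ≈ 1.609.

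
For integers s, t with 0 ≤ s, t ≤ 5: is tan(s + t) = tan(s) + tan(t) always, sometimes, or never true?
Sometimes true

It holds at (s, t) = (1, 0) (both sides equal tan(1) ≈ 1.557), but fails at (s, t) = (1, 1) (LHS = tan(2) ≈ -2.185, RHS = 2·tan(1) ≈ 3.115).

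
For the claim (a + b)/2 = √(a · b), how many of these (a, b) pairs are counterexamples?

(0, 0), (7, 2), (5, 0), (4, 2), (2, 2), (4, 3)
4

Testing each pair:
(0, 0): LHS = 0, RHS = 0 → satisfies claim
(7, 2): LHS = 9/2, RHS = √(14) ≈ 3.742 → counterexample
(5, 0): LHS = 5/2, RHS = 0 → counterexample
(4, 2): LHS = 3, RHS = 2·√(2) ≈ 2.828 → counterexample
(2, 2): LHS = 2, RHS = 2 → satisfies claim
(4, 3): LHS = 7/2, RHS = 2·√(3) ≈ 3.464 → counterexample

That makes 4 counterexamples.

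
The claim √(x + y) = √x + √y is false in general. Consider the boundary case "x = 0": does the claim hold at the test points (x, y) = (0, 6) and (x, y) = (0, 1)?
At (0, 6): LHS = √(6) ≈ 2.449, RHS = √(6) ≈ 2.449 → equal
At (0, 1): LHS = 1, RHS = 1 → equal

So the claim does hold at both of these boundary points, even though it is not an identity.

Answer: Yes, holds at both test points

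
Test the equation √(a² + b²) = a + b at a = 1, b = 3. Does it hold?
Substituting a = 1, b = 3:

LHS = √(1² + 3²) = √(10) ≈ 3.162
RHS = 1 + 3 = 4

LHS ≠ RHS, so the equation does not hold at this point.

Answer: Fails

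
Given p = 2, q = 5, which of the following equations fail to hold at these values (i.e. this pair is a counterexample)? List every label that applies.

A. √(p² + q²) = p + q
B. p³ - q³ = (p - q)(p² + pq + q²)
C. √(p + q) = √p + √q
A, C

Evaluating each claim at the given values:
A. LHS = √(29) ≈ 5.385, RHS = 7 → fails here (LHS ≠ RHS)
B. LHS = -117, RHS = -117 → holds here (LHS = RHS)
C. LHS = √(7) ≈ 2.646, RHS = √(2) + √(5) ≈ 3.65 → fails here (LHS ≠ RHS)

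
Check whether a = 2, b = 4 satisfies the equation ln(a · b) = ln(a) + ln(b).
Substituting a = 2, b = 4:

LHS = ln(2 · 4) = ln(8) ≈ 2.079
RHS = ln(2) + ln(4) ≈ 2.079

LHS = RHS, so the equation holds at this point.

Answer: Holds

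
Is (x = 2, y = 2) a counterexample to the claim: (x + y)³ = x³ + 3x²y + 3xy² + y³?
No

Substituting x = 2, y = 2:
LHS = (2 + 2)³ = 64
RHS = 2³ + 3·2²·2 + 3·2·2² + 2³ = 64

The sides agree, so this pair does not disprove the claim.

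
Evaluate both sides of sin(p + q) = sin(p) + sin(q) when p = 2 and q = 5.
LHS = sin(2 + 5) = sin(7) ≈ 0.657
RHS = sin(2) + sin(5) ≈ -0.04963

LHS ≠ RHS (they differ by about 0.7066), so the equation does not hold here.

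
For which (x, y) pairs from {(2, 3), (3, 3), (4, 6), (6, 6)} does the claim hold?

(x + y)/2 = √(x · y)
Testing each pair:
(2, 3): LHS = 5/2, RHS = √(6) ≈ 2.449 → fails
(3, 3): LHS = 3, RHS = 3 → holds
(4, 6): LHS = 5, RHS = 2·√(6) ≈ 4.899 → fails
(6, 6): LHS = 6, RHS = 6 → holds

2 of 4 pairs satisfy the claim.

Answer: (3, 3), (6, 6)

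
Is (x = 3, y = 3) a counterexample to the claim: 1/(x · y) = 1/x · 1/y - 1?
Yes

Substituting x = 3, y = 3:
LHS = 1/(3 · 3) = 1/9
RHS = 1/3 · 1/3 - 1 = -8/9

Since LHS ≠ RHS, this pair disproves the claim.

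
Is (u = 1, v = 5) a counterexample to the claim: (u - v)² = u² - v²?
Yes

Substituting u = 1, v = 5:
LHS = (1 - 5)² = 16
RHS = 1² - 5² = -24

Since LHS ≠ RHS, this pair disproves the claim.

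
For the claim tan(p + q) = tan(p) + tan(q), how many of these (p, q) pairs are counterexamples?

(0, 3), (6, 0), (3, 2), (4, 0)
1

Testing each pair:
(0, 3): LHS = tan(3) ≈ -0.1425, RHS = tan(3) ≈ -0.1425 → satisfies claim
(6, 0): LHS = tan(6) ≈ -0.291, RHS = tan(6) ≈ -0.291 → satisfies claim
(3, 2): LHS = tan(5) ≈ -3.381, RHS = tan(2) + tan(3) ≈ -2.328 → counterexample
(4, 0): LHS = tan(4) ≈ 1.158, RHS = tan(4) ≈ 1.158 → satisfies claim

That makes 1 counterexample.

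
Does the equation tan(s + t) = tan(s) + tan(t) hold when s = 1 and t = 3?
Fails

Substituting s = 1, t = 3:

LHS = tan(1 + 3) = tan(4) ≈ 1.158
RHS = tan(1) + tan(3) ≈ 1.415

LHS ≠ RHS, so the equation does not hold at this point.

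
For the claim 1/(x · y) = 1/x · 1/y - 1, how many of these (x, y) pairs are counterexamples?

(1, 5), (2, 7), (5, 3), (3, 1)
Testing each pair:
(1, 5): LHS = 1/5, RHS = -4/5 → counterexample
(2, 7): LHS = 1/14, RHS = -13/14 → counterexample
(5, 3): LHS = 1/15, RHS = -14/15 → counterexample
(3, 1): LHS = 1/3, RHS = -2/3 → counterexample

That makes 4 counterexamples.

Answer: 4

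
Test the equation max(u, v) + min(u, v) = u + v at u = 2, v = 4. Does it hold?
Holds

Substituting u = 2, v = 4:

LHS = max(2, 4) + min(2, 4) = 6
RHS = 2 + 4 = 6

LHS = RHS, so the equation holds at this point.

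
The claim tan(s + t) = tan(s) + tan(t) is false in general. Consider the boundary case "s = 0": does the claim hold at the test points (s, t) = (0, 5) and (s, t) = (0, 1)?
At (0, 5): LHS = tan(5) ≈ -3.381, RHS = tan(5) ≈ -3.381 → equal
At (0, 1): LHS = tan(1) ≈ 1.557, RHS = tan(1) ≈ 1.557 → equal

So the claim does hold at both of these boundary points, even though it is not an identity.

Answer: Yes, holds at both test points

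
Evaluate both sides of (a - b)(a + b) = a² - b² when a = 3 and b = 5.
LHS = (3 - 5)(3 + 5) = -16
RHS = 3² - 5² = -16

LHS = RHS: the two sides agree.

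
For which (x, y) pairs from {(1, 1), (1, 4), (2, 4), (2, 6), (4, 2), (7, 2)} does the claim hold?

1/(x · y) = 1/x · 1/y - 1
None

Testing each pair:
(1, 1): LHS = 1, RHS = 0 → fails
(1, 4): LHS = 1/4, RHS = -3/4 → fails
(2, 4): LHS = 1/8, RHS = -7/8 → fails
(2, 6): LHS = 1/12, RHS = -11/12 → fails
(4, 2): LHS = 1/8, RHS = -7/8 → fails
(7, 2): LHS = 1/14, RHS = -13/14 → fails

No pair satisfies the claim.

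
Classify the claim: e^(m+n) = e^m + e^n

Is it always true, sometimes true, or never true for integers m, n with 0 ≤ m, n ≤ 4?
Never true

The claim fails for every pair in the range. For instance at (m, n) = (4, 0): LHS = e^4 ≈ 54.6, RHS = 1 + e^4 ≈ 55.6.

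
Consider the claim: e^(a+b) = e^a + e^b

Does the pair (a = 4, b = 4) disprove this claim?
Yes

Substituting a = 4, b = 4:
LHS = e^(4+4) = e^8 ≈ 2981
RHS = e^4 + e^4 = 2·e^4 ≈ 109.2

Since LHS ≠ RHS, this pair disproves the claim.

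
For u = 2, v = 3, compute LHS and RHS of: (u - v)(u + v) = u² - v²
LHS = (2 - 3)(2 + 3) = -5
RHS = 2² - 3² = -5

LHS = RHS: the two sides agree.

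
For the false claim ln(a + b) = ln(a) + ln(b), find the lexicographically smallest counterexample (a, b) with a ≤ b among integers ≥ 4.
(a, b) = (4, 4)

Substituting (4, 4) into the claim:
LHS = ln(4 + 4) = ln(8) ≈ 2.079
RHS = ln(4) + ln(4) = 2·ln(4) ≈ 2.773

Since LHS ≠ RHS, this pair disproves the claim, and no lexicographically smaller pair (a ≤ b, integers ≥ 4) does.

For instance (4, 7) is also a counterexample (LHS = ln(11) ≈ 2.398, RHS = ln(4) + ln(7) ≈ 3.332), but it's lexicographically larger.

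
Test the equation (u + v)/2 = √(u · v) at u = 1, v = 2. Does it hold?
Fails

Substituting u = 1, v = 2:

LHS = (1 + 2)/2 = 3/2
RHS = √(1 · 2) = √(2) ≈ 1.414

LHS ≠ RHS, so the equation does not hold at this point.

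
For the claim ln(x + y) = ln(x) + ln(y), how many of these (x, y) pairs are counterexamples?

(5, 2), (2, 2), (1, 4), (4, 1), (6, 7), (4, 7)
Testing each pair:
(5, 2): LHS = ln(7) ≈ 1.946, RHS = ln(2) + ln(5) ≈ 2.303 → counterexample
(2, 2): LHS = ln(4) ≈ 1.386, RHS = 2·ln(2) ≈ 1.386 → satisfies claim
(1, 4): LHS = ln(5) ≈ 1.609, RHS = ln(4) ≈ 1.386 → counterexample
(4, 1): LHS = ln(5) ≈ 1.609, RHS = ln(4) ≈ 1.386 → counterexample
(6, 7): LHS = ln(13) ≈ 2.565, RHS = ln(6) + ln(7) ≈ 3.738 → counterexample
(4, 7): LHS = ln(11) ≈ 2.398, RHS = ln(4) + ln(7) ≈ 3.332 → counterexample

That makes 5 counterexamples.

Answer: 5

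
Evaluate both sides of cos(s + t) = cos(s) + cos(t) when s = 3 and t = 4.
LHS = cos(3 + 4) = cos(7) ≈ 0.7539
RHS = cos(3) + cos(4) ≈ -1.644

LHS ≠ RHS (they differ by about 2.398), so the equation does not hold here.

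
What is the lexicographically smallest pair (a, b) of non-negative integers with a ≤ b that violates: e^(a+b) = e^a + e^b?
Substituting (0, 0) into the claim:
LHS = e^(0+0) = 1
RHS = e^0 + e^0 = 2

Since LHS ≠ RHS, this pair disproves the claim, and no lexicographically smaller pair (a ≤ b, non-negative integers) does.

For instance (0, 3) is also a counterexample (LHS = e^3 ≈ 20.09, RHS = 1 + e^3 ≈ 21.09), but it's lexicographically larger.

Answer: (a, b) = (0, 0)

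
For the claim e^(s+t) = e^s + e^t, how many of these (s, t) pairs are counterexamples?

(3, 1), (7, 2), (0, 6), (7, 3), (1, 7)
Testing each pair:
(3, 1): LHS = e^4 ≈ 54.6, RHS = e + e^3 ≈ 22.8 → counterexample
(7, 2): LHS = e^9 ≈ 8103, RHS = e^2 + e^7 ≈ 1104 → counterexample
(0, 6): LHS = e^6 ≈ 403.4, RHS = 1 + e^6 ≈ 404.4 → counterexample
(7, 3): LHS = e^10 ≈ 22026.5, RHS = e^3 + e^7 ≈ 1117 → counterexample
(1, 7): LHS = e^8 ≈ 2981, RHS = e + e^7 ≈ 1099 → counterexample

That makes 5 counterexamples.

Answer: 5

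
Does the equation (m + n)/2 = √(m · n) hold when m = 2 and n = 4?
Fails

Substituting m = 2, n = 4:

LHS = (2 + 4)/2 = 3
RHS = √(2 · 4) = 2·√(2) ≈ 2.828

LHS ≠ RHS, so the equation does not hold at this point.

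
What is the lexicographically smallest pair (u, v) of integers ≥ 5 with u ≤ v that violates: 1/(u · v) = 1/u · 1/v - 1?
Substituting (5, 5) into the claim:
LHS = 1/(5 · 5) = 1/25
RHS = 1/5 · 1/5 - 1 = -24/25

Since LHS ≠ RHS, this pair disproves the claim, and no lexicographically smaller pair (u ≤ v, integers ≥ 5) does.

For instance (9, 9) is also a counterexample (LHS = 1/81, RHS = -80/81), but it's lexicographically larger.

Answer: (u, v) = (5, 5)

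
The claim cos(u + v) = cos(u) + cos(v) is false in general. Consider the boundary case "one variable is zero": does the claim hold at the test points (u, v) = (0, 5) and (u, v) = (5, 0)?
At (0, 5): LHS = cos(5) ≈ 0.2837 ≠ RHS = cos(5) + 1 ≈ 1.284
At (5, 0): LHS = cos(5) ≈ 0.2837 ≠ RHS = cos(5) + 1 ≈ 1.284

Answer: No, fails at both test points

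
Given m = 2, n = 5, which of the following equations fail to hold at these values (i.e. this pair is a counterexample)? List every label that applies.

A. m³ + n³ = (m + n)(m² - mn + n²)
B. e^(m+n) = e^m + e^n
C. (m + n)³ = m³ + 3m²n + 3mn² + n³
B

Evaluating each claim at the given values:
A. LHS = 133, RHS = 133 → holds here (LHS = RHS)
B. LHS = e^7 ≈ 1097, RHS = e^2 + e^5 ≈ 155.8 → fails here (LHS ≠ RHS)
C. LHS = 343, RHS = 343 → holds here (LHS = RHS)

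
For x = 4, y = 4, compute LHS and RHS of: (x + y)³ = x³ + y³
LHS = (4 + 4)³ = 512
RHS = 4³ + 4³ = 128

LHS ≠ RHS, so the equation does not hold here.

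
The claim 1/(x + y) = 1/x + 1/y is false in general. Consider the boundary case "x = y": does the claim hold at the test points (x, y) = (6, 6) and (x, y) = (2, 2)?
No, fails at both test points

At (6, 6): LHS = 1/12 ≠ RHS = 1/3
At (2, 2): LHS = 1/4 ≠ RHS = 1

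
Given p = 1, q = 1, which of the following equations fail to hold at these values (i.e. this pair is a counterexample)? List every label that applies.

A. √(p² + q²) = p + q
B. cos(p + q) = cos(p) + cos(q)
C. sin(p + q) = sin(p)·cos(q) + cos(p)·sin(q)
A, B

Evaluating each claim at the given values:
A. LHS = √(2) ≈ 1.414, RHS = 2 → fails here (LHS ≠ RHS)
B. LHS = cos(2) ≈ -0.4161, RHS = 2·cos(1) ≈ 1.081 → fails here (LHS ≠ RHS)
C. LHS = sin(2) ≈ 0.9093, RHS = 2·sin(1)·cos(1) ≈ 0.9093 → holds here (LHS = RHS)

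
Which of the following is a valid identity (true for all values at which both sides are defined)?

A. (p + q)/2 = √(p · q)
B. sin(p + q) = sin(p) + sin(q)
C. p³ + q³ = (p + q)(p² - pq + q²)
C

A: fails at (3, 7) — LHS = 5, RHS = √(21) ≈ 4.583.
B: fails at (6, 7) — LHS = sin(13) ≈ 0.4202, RHS = sin(6) + sin(7) ≈ 0.3776.
C: holds — e.g. at (0, 1), both sides equal 1.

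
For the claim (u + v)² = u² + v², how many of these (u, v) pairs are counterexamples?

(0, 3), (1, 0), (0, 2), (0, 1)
0

Testing each pair:
(0, 3): LHS = 9, RHS = 9 → satisfies claim
(1, 0): LHS = 1, RHS = 1 → satisfies claim
(0, 2): LHS = 4, RHS = 4 → satisfies claim
(0, 1): LHS = 1, RHS = 1 → satisfies claim

That makes 0 counterexamples.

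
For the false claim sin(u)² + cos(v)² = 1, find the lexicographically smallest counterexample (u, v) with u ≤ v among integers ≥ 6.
(u, v) = (6, 7)

Substituting (6, 7) into the claim:
LHS = sin(6)² + cos(7)² ≈ 0.6464
RHS = 1

Since LHS ≠ RHS, this pair disproves the claim, and no lexicographically smaller pair (u ≤ v, integers ≥ 6) does.

For instance (8, 13) is also a counterexample (LHS = cos(13)² + sin(8)² ≈ 1.802, RHS = 1), but it's lexicographically larger.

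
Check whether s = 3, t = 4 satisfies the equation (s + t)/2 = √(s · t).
Fails

Substituting s = 3, t = 4:

LHS = (3 + 4)/2 = 7/2
RHS = √(3 · 4) = 2·√(3) ≈ 3.464

LHS ≠ RHS, so the equation does not hold at this point.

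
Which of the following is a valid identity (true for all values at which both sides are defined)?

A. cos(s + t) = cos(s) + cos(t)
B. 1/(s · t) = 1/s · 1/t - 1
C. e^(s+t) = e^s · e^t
C

A: fails at (3, 5) — LHS = cos(8) ≈ -0.1455, RHS = cos(3) + cos(5) ≈ -0.7063.
B: fails at (2, 5) — LHS = 1/10, RHS = -9/10.
C: holds — e.g. at (3, 5), both sides equal e^8 ≈ 2981.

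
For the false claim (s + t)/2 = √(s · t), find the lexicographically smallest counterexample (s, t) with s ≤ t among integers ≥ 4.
Substituting (4, 5) into the claim:
LHS = (4 + 5)/2 = 9/2
RHS = √(4 · 5) = 2·√(5) ≈ 4.472

Since LHS ≠ RHS, this pair disproves the claim, and no lexicographically smaller pair (s ≤ t, integers ≥ 4) does.

For instance (9, 11) is also a counterexample (LHS = 10, RHS = 3·√(11) ≈ 9.95), but it's lexicographically larger.

Answer: (s, t) = (4, 5)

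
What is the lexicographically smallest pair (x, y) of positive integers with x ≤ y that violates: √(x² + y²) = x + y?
Substituting (1, 1) into the claim:
LHS = √(1² + 1²) = √(2) ≈ 1.414
RHS = 1 + 1 = 2

Since LHS ≠ RHS, this pair disproves the claim, and no lexicographically smaller pair (x ≤ y, positive integers) does.

For instance (7, 8) is also a counterexample (LHS = √(113) ≈ 10.63, RHS = 15), but it's lexicographically larger.

Answer: (x, y) = (1, 1)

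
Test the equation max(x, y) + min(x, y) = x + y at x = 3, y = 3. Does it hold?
Substituting x = 3, y = 3:

LHS = max(3, 3) + min(3, 3) = 6
RHS = 3 + 3 = 6

LHS = RHS, so the equation holds at this point.

Answer: Holds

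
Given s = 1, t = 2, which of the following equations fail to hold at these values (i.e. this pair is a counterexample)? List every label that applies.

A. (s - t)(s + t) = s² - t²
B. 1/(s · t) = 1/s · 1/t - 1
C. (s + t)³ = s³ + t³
B, C

Evaluating each claim at the given values:
A. LHS = -3, RHS = -3 → holds here (LHS = RHS)
B. LHS = 1/2, RHS = -1/2 → fails here (LHS ≠ RHS)
C. LHS = 27, RHS = 9 → fails here (LHS ≠ RHS)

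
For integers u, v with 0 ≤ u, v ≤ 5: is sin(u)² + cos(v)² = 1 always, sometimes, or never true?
It holds at (u, v) = (3, 3) (both sides equal 1), but fails at (u, v) = (3, 5) (LHS = sin(3)² + cos(5)² ≈ 0.1004, RHS = 1).

Answer: Sometimes true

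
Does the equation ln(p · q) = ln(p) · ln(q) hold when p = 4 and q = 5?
Substituting p = 4, q = 5:

LHS = ln(4 · 5) = ln(20) ≈ 2.996
RHS = ln(4) · ln(5) ≈ 2.231

LHS ≠ RHS, so the equation does not hold at this point.

Answer: Fails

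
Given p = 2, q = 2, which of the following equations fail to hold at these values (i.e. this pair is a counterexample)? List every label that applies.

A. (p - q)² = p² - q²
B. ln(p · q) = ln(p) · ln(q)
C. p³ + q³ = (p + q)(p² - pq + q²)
B

Evaluating each claim at the given values:
A. LHS = 0, RHS = 0 → holds here (LHS = RHS)
B. LHS = ln(4) ≈ 1.386, RHS = ln(2)² ≈ 0.4805 → fails here (LHS ≠ RHS)
C. LHS = 16, RHS = 16 → holds here (LHS = RHS)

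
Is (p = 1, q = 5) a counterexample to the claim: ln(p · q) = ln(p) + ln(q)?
No

Substituting p = 1, q = 5:
LHS = ln(1 · 5) = ln(5) ≈ 1.609
RHS = ln(1) + ln(5) = ln(5) ≈ 1.609

The sides agree, so this pair does not disprove the claim.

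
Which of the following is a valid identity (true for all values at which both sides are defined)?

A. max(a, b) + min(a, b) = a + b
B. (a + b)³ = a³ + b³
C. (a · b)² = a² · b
A

A: holds — e.g. at (4, 6), both sides equal 10.
B: fails at (5, 8) — LHS = 2197, RHS = 637.
C: fails at (2, 7) — LHS = 196, RHS = 28.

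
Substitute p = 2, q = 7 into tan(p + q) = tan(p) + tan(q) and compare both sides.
LHS = tan(2 + 7) = tan(9) ≈ -0.4523
RHS = tan(2) + tan(7) ≈ -1.314

LHS ≠ RHS (they differ by about 0.8613), so the equation does not hold here.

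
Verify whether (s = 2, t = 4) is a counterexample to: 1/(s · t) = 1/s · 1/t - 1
Yes

Substituting s = 2, t = 4:
LHS = 1/(2 · 4) = 1/8
RHS = 1/2 · 1/4 - 1 = -7/8

Since LHS ≠ RHS, this pair disproves the claim.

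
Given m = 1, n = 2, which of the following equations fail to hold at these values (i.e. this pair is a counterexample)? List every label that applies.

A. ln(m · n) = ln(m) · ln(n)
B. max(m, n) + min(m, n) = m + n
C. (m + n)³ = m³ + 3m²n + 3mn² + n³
A

Evaluating each claim at the given values:
A. LHS = ln(2) ≈ 0.6931, RHS = 0 → fails here (LHS ≠ RHS)
B. LHS = 3, RHS = 3 → holds here (LHS = RHS)
C. LHS = 27, RHS = 27 → holds here (LHS = RHS)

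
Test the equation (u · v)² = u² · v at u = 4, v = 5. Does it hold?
Substituting u = 4, v = 5:

LHS = (4 · 5)² = 400
RHS = 4² · 5 = 80

LHS ≠ RHS, so the equation does not hold at this point.

Answer: Fails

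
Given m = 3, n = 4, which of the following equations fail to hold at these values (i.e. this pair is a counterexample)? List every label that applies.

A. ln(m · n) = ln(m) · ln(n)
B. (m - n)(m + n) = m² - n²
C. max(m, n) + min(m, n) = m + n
A

Evaluating each claim at the given values:
A. LHS = ln(12) ≈ 2.485, RHS = ln(3)·ln(4) ≈ 1.523 → fails here (LHS ≠ RHS)
B. LHS = -7, RHS = -7 → holds here (LHS = RHS)
C. LHS = 7, RHS = 7 → holds here (LHS = RHS)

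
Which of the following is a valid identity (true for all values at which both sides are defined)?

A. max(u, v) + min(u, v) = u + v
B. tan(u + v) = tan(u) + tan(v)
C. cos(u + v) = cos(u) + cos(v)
A: holds — e.g. at (1, 2), both sides equal 3.
B: fails at (2, 7) — LHS = tan(9) ≈ -0.4523, RHS = tan(2) + tan(7) ≈ -1.314.
C: fails at (1, 1) — LHS = cos(2) ≈ -0.4161, RHS = 2·cos(1) ≈ 1.081.

Answer: A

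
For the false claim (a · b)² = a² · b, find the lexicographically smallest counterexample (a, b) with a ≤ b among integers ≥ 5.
Substituting (5, 5) into the claim:
LHS = (5 · 5)² = 625
RHS = 5² · 5 = 125

Since LHS ≠ RHS, this pair disproves the claim, and no lexicographically smaller pair (a ≤ b, integers ≥ 5) does.

For instance (11, 12) is also a counterexample (LHS = 17424, RHS = 1452), but it's lexicographically larger.

Answer: (a, b) = (5, 5)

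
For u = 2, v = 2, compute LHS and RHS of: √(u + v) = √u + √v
LHS = √(2 + 2) = 2
RHS = √2 + √2 = 2·√(2) ≈ 2.828

LHS ≠ RHS (they differ by about 0.8284), so the equation does not hold here.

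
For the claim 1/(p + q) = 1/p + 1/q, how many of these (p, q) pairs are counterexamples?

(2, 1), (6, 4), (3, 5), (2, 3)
4

Testing each pair:
(2, 1): LHS = 1/3, RHS = 3/2 → counterexample
(6, 4): LHS = 1/10, RHS = 5/12 → counterexample
(3, 5): LHS = 1/8, RHS = 8/15 → counterexample
(2, 3): LHS = 1/5, RHS = 5/6 → counterexample

That makes 4 counterexamples.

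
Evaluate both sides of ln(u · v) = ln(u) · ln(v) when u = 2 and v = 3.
LHS = ln(2 · 3) = ln(6) ≈ 1.792
RHS = ln(2) · ln(3) ≈ 0.7615

LHS ≠ RHS (they differ by about 1.03), so the equation does not hold here.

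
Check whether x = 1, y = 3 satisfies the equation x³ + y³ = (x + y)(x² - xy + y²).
Substituting x = 1, y = 3:

LHS = 1³ + 3³ = 28
RHS = (1 + 3)(1² - 1·3 + 3²) = 28

LHS = RHS, so the equation holds at this point.

Answer: Holds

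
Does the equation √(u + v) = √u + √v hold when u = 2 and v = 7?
Fails

Substituting u = 2, v = 7:

LHS = √(2 + 7) = 3
RHS = √2 + √7 = √(2) + √(7) ≈ 4.06

LHS ≠ RHS, so the equation does not hold at this point.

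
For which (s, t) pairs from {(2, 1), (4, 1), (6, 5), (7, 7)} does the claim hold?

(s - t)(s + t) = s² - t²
Testing each pair:
(2, 1): LHS = 3, RHS = 3 → holds
(4, 1): LHS = 15, RHS = 15 → holds
(6, 5): LHS = 11, RHS = 11 → holds
(7, 7): LHS = 0, RHS = 0 → holds

Every pair satisfies the claim.

Answer: All pairs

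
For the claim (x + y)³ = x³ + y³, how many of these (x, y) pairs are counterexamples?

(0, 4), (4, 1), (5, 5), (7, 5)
3

Testing each pair:
(0, 4): LHS = 64, RHS = 64 → satisfies claim
(4, 1): LHS = 125, RHS = 65 → counterexample
(5, 5): LHS = 1000, RHS = 250 → counterexample
(7, 5): LHS = 1728, RHS = 468 → counterexample

That makes 3 counterexamples.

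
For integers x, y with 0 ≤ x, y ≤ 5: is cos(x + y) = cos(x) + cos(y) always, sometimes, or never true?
The claim fails for every pair in the range. For instance at (x, y) = (4, 2): LHS = cos(6) ≈ 0.9602, RHS = cos(4) + cos(2) ≈ -1.07.

Answer: Never true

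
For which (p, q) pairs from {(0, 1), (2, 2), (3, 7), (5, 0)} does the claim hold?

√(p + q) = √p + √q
Testing each pair:
(0, 1): LHS = 1, RHS = 1 → holds
(2, 2): LHS = 2, RHS = 2·√(2) ≈ 2.828 → fails
(3, 7): LHS = √(10) ≈ 3.162, RHS = √(3) + √(7) ≈ 4.378 → fails
(5, 0): LHS = √(5) ≈ 2.236, RHS = √(5) ≈ 2.236 → holds

2 of 4 pairs satisfy the claim.

Answer: (0, 1), (5, 0)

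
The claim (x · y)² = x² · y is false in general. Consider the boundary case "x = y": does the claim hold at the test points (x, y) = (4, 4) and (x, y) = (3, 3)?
No, fails at both test points

At (4, 4): LHS = 256 ≠ RHS = 64
At (3, 3): LHS = 81 ≠ RHS = 27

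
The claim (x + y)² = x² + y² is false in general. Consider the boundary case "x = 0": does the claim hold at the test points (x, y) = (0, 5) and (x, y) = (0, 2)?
Yes, holds at both test points

At (0, 5): LHS = 25, RHS = 25 → equal
At (0, 2): LHS = 4, RHS = 4 → equal

So the claim does hold at both of these boundary points, even though it is not an identity.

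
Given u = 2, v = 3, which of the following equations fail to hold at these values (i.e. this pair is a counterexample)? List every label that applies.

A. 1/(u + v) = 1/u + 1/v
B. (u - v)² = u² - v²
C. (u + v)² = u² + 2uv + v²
Evaluating each claim at the given values:
A. LHS = 1/5, RHS = 5/6 → fails here (LHS ≠ RHS)
B. LHS = 1, RHS = -5 → fails here (LHS ≠ RHS)
C. LHS = 25, RHS = 25 → holds here (LHS = RHS)

Answer: A, B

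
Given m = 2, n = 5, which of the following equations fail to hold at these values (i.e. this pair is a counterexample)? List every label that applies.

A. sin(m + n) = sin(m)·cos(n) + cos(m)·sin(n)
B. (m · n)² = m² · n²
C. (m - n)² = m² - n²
Evaluating each claim at the given values:
A. LHS = sin(7) ≈ 0.657, RHS = sin(2)·cos(5) + sin(5)·cos(2) ≈ 0.657 → holds here (LHS = RHS)
B. LHS = 100, RHS = 100 → holds here (LHS = RHS)
C. LHS = 9, RHS = -21 → fails here (LHS ≠ RHS)

Answer: C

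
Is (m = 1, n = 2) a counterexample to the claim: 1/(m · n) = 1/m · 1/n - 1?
Yes

Substituting m = 1, n = 2:
LHS = 1/(1 · 2) = 1/2
RHS = 1/1 · 1/2 - 1 = -1/2

Since LHS ≠ RHS, this pair disproves the claim.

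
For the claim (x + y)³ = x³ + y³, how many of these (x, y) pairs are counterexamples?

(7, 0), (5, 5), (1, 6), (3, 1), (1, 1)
4

Testing each pair:
(7, 0): LHS = 343, RHS = 343 → satisfies claim
(5, 5): LHS = 1000, RHS = 250 → counterexample
(1, 6): LHS = 343, RHS = 217 → counterexample
(3, 1): LHS = 64, RHS = 28 → counterexample
(1, 1): LHS = 8, RHS = 2 → counterexample

That makes 4 counterexamples.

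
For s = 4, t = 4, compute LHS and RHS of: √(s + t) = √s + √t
LHS = √(4 + 4) = 2·√(2) ≈ 2.828
RHS = √4 + √4 = 4

LHS ≠ RHS (they differ by about 1.172), so the equation does not hold here.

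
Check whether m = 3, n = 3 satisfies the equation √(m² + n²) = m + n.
Substituting m = 3, n = 3:

LHS = √(3² + 3²) = 3·√(2) ≈ 4.243
RHS = 3 + 3 = 6

LHS ≠ RHS, so the equation does not hold at this point.

Answer: Fails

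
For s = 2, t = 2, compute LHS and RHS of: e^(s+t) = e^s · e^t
LHS = e^(2+2) = e^4 ≈ 54.6
RHS = e^2 · e^2 = e^4 ≈ 54.6

LHS = RHS: the two sides agree.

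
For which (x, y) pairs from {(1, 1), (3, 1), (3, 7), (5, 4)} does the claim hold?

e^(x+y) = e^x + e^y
Testing each pair:
(1, 1): LHS = e^2 ≈ 7.389, RHS = 2·e ≈ 5.437 → fails
(3, 1): LHS = e^4 ≈ 54.6, RHS = e + e^3 ≈ 22.8 → fails
(3, 7): LHS = e^10 ≈ 22026.5, RHS = e^3 + e^7 ≈ 1117 → fails
(5, 4): LHS = e^9 ≈ 8103, RHS = e^4 + e^5 ≈ 203 → fails

No pair satisfies the claim.

Answer: None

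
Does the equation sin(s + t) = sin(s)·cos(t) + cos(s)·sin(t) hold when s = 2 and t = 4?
Substituting s = 2, t = 4:

LHS = sin(2 + 4) = sin(6) ≈ -0.2794
RHS = sin(2)·cos(4) + cos(2)·sin(4) = sin(2)·cos(4) + sin(4)·cos(2) ≈ -0.2794

LHS = RHS, so the equation holds at this point.

Answer: Holds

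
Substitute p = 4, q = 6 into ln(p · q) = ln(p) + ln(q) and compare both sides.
LHS = ln(4 · 6) = ln(24) ≈ 3.178
RHS = ln(4) + ln(6) ≈ 3.178

LHS = RHS: the two sides agree.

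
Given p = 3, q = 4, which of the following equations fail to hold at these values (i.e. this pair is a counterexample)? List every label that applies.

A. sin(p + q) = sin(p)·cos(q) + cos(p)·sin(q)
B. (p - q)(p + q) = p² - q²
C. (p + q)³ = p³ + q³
C

Evaluating each claim at the given values:
A. LHS = sin(7) ≈ 0.657, RHS = sin(3)·cos(4) + sin(4)·cos(3) ≈ 0.657 → holds here (LHS = RHS)
B. LHS = -7, RHS = -7 → holds here (LHS = RHS)
C. LHS = 343, RHS = 91 → fails here (LHS ≠ RHS)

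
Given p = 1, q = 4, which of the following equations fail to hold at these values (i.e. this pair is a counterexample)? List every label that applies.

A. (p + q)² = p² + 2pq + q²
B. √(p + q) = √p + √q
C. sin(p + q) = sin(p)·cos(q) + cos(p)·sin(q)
B

Evaluating each claim at the given values:
A. LHS = 25, RHS = 25 → holds here (LHS = RHS)
B. LHS = √(5) ≈ 2.236, RHS = 3 → fails here (LHS ≠ RHS)
C. LHS = sin(5) ≈ -0.9589, RHS = sin(1)·cos(4) + sin(4)·cos(1) ≈ -0.9589 → holds here (LHS = RHS)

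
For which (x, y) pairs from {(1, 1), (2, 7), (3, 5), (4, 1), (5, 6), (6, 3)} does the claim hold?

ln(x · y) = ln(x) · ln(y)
(1, 1)

Testing each pair:
(1, 1): LHS = 0, RHS = 0 → holds
(2, 7): LHS = ln(14) ≈ 2.639, RHS = ln(2)·ln(7) ≈ 1.349 → fails
(3, 5): LHS = ln(15) ≈ 2.708, RHS = ln(3)·ln(5) ≈ 1.768 → fails
(4, 1): LHS = ln(4) ≈ 1.386, RHS = 0 → fails
(5, 6): LHS = ln(30) ≈ 3.401, RHS = ln(5)·ln(6) ≈ 2.884 → fails
(6, 3): LHS = ln(18) ≈ 2.89, RHS = ln(3)·ln(6) ≈ 1.968 → fails

1 of 6 pairs satisfies the claim.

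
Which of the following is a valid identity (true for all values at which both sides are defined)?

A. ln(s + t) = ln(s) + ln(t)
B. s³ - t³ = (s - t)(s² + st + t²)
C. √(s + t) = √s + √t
A: fails at (3, 4) — LHS = ln(7) ≈ 1.946, RHS = ln(3) + ln(4) ≈ 2.485.
B: holds — e.g. at (1, 3), both sides equal -26.
C: fails at (3, 4) — LHS = √(7) ≈ 2.646, RHS = √(3) + 2 ≈ 3.732.

Answer: B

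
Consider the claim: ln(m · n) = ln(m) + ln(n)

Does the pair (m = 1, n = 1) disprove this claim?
Substituting m = 1, n = 1:
LHS = ln(1 · 1) = 0
RHS = ln(1) + ln(1) = 0

The sides agree, so this pair does not disprove the claim.

Answer: No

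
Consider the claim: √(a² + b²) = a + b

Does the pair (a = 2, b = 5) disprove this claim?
Substituting a = 2, b = 5:
LHS = √(2² + 5²) = √(29) ≈ 5.385
RHS = 2 + 5 = 7

Since LHS ≠ RHS, this pair disproves the claim.

Answer: Yes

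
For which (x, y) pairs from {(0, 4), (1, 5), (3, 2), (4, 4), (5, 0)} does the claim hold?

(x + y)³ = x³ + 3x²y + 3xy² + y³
Testing each pair:
(0, 4): LHS = 64, RHS = 64 → holds
(1, 5): LHS = 216, RHS = 216 → holds
(3, 2): LHS = 125, RHS = 125 → holds
(4, 4): LHS = 512, RHS = 512 → holds
(5, 0): LHS = 125, RHS = 125 → holds

Every pair satisfies the claim.

Answer: All pairs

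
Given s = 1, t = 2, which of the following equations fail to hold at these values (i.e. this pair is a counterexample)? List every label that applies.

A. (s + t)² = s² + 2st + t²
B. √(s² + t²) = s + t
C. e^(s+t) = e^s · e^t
Evaluating each claim at the given values:
A. LHS = 9, RHS = 9 → holds here (LHS = RHS)
B. LHS = √(5) ≈ 2.236, RHS = 3 → fails here (LHS ≠ RHS)
C. LHS = e^3 ≈ 20.09, RHS = e^3 ≈ 20.09 → holds here (LHS = RHS)

Answer: B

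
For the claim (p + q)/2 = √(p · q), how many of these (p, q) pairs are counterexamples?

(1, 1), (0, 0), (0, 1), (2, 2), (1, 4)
Testing each pair:
(1, 1): LHS = 1, RHS = 1 → satisfies claim
(0, 0): LHS = 0, RHS = 0 → satisfies claim
(0, 1): LHS = 1/2, RHS = 0 → counterexample
(2, 2): LHS = 2, RHS = 2 → satisfies claim
(1, 4): LHS = 5/2, RHS = 2 → counterexample

That makes 2 counterexamples.

Answer: 2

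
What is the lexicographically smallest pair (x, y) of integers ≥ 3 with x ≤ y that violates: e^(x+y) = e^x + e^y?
(x, y) = (3, 3)

Substituting (3, 3) into the claim:
LHS = e^(3+3) = e^6 ≈ 403.4
RHS = e^3 + e^3 = 2·e^3 ≈ 40.17

Since LHS ≠ RHS, this pair disproves the claim, and no lexicographically smaller pair (x ≤ y, integers ≥ 3) does.

For instance (4, 6) is also a counterexample (LHS = e^10 ≈ 22026.5, RHS = e^4 + e^6 ≈ 458), but it's lexicographically larger.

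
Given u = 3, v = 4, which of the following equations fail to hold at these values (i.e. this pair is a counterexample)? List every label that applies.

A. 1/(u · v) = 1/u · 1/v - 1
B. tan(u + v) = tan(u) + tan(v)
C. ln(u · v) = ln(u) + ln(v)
Evaluating each claim at the given values:
A. LHS = 1/12, RHS = -11/12 → fails here (LHS ≠ RHS)
B. LHS = tan(7) ≈ 0.8714, RHS = tan(3) + tan(4) ≈ 1.015 → fails here (LHS ≠ RHS)
C. LHS = ln(12) ≈ 2.485, RHS = ln(3) + ln(4) ≈ 2.485 → holds here (LHS = RHS)

Answer: A, B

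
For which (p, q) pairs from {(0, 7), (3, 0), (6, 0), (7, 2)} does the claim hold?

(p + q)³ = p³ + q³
(0, 7), (3, 0), (6, 0)

Testing each pair:
(0, 7): LHS = 343, RHS = 343 → holds
(3, 0): LHS = 27, RHS = 27 → holds
(6, 0): LHS = 216, RHS = 216 → holds
(7, 2): LHS = 729, RHS = 351 → fails

3 of 4 pairs satisfy the claim.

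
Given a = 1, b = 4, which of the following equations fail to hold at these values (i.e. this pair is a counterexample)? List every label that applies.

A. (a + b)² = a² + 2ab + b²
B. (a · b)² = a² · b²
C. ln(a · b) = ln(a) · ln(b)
C

Evaluating each claim at the given values:
A. LHS = 25, RHS = 25 → holds here (LHS = RHS)
B. LHS = 16, RHS = 16 → holds here (LHS = RHS)
C. LHS = ln(4) ≈ 1.386, RHS = 0 → fails here (LHS ≠ RHS)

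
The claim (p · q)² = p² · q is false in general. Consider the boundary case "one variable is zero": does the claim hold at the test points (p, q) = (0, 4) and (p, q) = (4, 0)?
At (0, 4): LHS = 0, RHS = 0 → equal
At (4, 0): LHS = 0, RHS = 0 → equal

So the claim does hold at both of these boundary points, even though it is not an identity.

Answer: Yes, holds at both test points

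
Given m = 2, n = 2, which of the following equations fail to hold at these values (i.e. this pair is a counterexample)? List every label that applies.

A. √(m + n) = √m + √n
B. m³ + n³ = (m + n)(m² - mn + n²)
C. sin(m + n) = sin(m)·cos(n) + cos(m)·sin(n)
A

Evaluating each claim at the given values:
A. LHS = 2, RHS = 2·√(2) ≈ 2.828 → fails here (LHS ≠ RHS)
B. LHS = 16, RHS = 16 → holds here (LHS = RHS)
C. LHS = sin(4) ≈ -0.7568, RHS = 2·sin(2)·cos(2) ≈ -0.7568 → holds here (LHS = RHS)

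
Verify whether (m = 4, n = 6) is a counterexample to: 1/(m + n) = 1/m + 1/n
Yes

Substituting m = 4, n = 6:
LHS = 1/(4 + 6) = 1/10
RHS = 1/4 + 1/6 = 5/12

Since LHS ≠ RHS, this pair disproves the claim.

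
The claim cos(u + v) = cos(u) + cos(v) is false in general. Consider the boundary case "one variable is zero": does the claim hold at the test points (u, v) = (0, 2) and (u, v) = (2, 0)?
At (0, 2): LHS = cos(2) ≈ -0.4161 ≠ RHS = cos(2) + 1 ≈ 0.5839
At (2, 0): LHS = cos(2) ≈ -0.4161 ≠ RHS = cos(2) + 1 ≈ 0.5839

Answer: No, fails at both test points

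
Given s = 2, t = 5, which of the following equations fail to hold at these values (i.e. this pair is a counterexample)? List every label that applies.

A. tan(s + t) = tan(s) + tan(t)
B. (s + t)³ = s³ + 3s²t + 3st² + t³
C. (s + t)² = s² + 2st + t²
A

Evaluating each claim at the given values:
A. LHS = tan(7) ≈ 0.8714, RHS = tan(5) + tan(2) ≈ -5.566 → fails here (LHS ≠ RHS)
B. LHS = 343, RHS = 343 → holds here (LHS = RHS)
C. LHS = 49, RHS = 49 → holds here (LHS = RHS)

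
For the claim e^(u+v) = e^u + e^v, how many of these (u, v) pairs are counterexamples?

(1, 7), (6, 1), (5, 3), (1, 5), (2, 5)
5

Testing each pair:
(1, 7): LHS = e^8 ≈ 2981, RHS = e + e^7 ≈ 1099 → counterexample
(6, 1): LHS = e^7 ≈ 1097, RHS = e + e^6 ≈ 406.1 → counterexample
(5, 3): LHS = e^8 ≈ 2981, RHS = e^3 + e^5 ≈ 168.5 → counterexample
(1, 5): LHS = e^6 ≈ 403.4, RHS = e + e^5 ≈ 151.1 → counterexample
(2, 5): LHS = e^7 ≈ 1097, RHS = e^2 + e^5 ≈ 155.8 → counterexample

That makes 5 counterexamples.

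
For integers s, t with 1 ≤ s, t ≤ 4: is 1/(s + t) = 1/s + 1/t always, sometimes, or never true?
Never true

The claim fails for every pair in the range. For instance at (s, t) = (3, 2): LHS = 1/5, RHS = 5/6.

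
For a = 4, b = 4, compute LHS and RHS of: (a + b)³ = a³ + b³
LHS = (4 + 4)³ = 512
RHS = 4³ + 4³ = 128

LHS ≠ RHS, so the equation does not hold here.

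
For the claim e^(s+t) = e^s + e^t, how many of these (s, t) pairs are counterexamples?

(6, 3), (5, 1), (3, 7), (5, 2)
4

Testing each pair:
(6, 3): LHS = e^9 ≈ 8103, RHS = e^3 + e^6 ≈ 423.5 → counterexample
(5, 1): LHS = e^6 ≈ 403.4, RHS = e + e^5 ≈ 151.1 → counterexample
(3, 7): LHS = e^10 ≈ 22026.5, RHS = e^3 + e^7 ≈ 1117 → counterexample
(5, 2): LHS = e^7 ≈ 1097, RHS = e^2 + e^5 ≈ 155.8 → counterexample

That makes 4 counterexamples.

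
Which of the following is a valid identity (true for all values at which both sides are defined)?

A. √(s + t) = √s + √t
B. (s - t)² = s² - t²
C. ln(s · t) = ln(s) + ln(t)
A: fails at (5, 8) — LHS = √(13) ≈ 3.606, RHS = √(5) + 2·√(2) ≈ 5.064.
B: fails at (4, 5) — LHS = 1, RHS = -9.
C: holds — e.g. at (2, 5), both sides equal ln(10) ≈ 2.303.

Answer: C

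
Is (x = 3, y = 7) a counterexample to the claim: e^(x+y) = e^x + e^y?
Yes

Substituting x = 3, y = 7:
LHS = e^(3+7) = e^10 ≈ 22026.5
RHS = e^3 + e^7 ≈ 1117

Since LHS ≠ RHS, this pair disproves the claim.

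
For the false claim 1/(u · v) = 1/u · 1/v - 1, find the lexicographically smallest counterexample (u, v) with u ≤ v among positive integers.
Substituting (1, 1) into the claim:
LHS = 1/(1 · 1) = 1
RHS = 1/1 · 1/1 - 1 = 0

Since LHS ≠ RHS, this pair disproves the claim, and no lexicographically smaller pair (u ≤ v, positive integers) does.

For instance (1, 6) is also a counterexample (LHS = 1/6, RHS = -5/6), but it's lexicographically larger.

Answer: (u, v) = (1, 1)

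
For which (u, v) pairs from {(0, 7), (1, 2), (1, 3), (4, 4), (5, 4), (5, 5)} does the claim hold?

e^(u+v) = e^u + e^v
None

Testing each pair:
(0, 7): LHS = e^7 ≈ 1097, RHS = 1 + e^7 ≈ 1098 → fails
(1, 2): LHS = e^3 ≈ 20.09, RHS = e + e^2 ≈ 10.11 → fails
(1, 3): LHS = e^4 ≈ 54.6, RHS = e + e^3 ≈ 22.8 → fails
(4, 4): LHS = e^8 ≈ 2981, RHS = 2·e^4 ≈ 109.2 → fails
(5, 4): LHS = e^9 ≈ 8103, RHS = e^4 + e^5 ≈ 203 → fails
(5, 5): LHS = e^10 ≈ 22026.5, RHS = 2·e^5 ≈ 296.8 → fails

No pair satisfies the claim.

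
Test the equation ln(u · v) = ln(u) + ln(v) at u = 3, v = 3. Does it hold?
Substituting u = 3, v = 3:

LHS = ln(3 · 3) = ln(9) ≈ 2.197
RHS = ln(3) + ln(3) = 2·ln(3) ≈ 2.197

LHS = RHS, so the equation holds at this point.

Answer: Holds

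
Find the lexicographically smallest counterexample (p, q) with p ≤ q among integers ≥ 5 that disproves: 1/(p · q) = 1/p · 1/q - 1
(p, q) = (5, 5)

Substituting (5, 5) into the claim:
LHS = 1/(5 · 5) = 1/25
RHS = 1/5 · 1/5 - 1 = -24/25

Since LHS ≠ RHS, this pair disproves the claim, and no lexicographically smaller pair (p ≤ q, integers ≥ 5) does.

For instance (11, 11) is also a counterexample (LHS = 1/121, RHS = -120/121), but it's lexicographically larger.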